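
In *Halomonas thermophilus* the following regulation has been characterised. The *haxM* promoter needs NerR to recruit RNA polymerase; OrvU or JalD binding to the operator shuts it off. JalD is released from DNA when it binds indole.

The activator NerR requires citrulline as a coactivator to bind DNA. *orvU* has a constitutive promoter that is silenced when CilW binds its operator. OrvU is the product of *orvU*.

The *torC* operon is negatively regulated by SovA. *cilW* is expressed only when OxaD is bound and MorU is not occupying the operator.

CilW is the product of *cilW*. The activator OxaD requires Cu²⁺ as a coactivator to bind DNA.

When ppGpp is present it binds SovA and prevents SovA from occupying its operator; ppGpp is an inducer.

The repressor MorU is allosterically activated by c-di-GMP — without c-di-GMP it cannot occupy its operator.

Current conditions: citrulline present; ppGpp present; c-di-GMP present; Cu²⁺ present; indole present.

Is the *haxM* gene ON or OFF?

c-di-GMP is present, so MorU is active.
Cu²⁺ is present, so OxaD is active.
With repressor MorU bound, *cilW* is not transcribed.
So CilW is not produced.
With no repressor bound, *orvU* is transcribed.
So OrvU is produced and active.
Citrulline is present, so NerR is active.
Indole is present, so JalD is inactive.
With repressor OrvU bound, *haxM* is not transcribed.

OFF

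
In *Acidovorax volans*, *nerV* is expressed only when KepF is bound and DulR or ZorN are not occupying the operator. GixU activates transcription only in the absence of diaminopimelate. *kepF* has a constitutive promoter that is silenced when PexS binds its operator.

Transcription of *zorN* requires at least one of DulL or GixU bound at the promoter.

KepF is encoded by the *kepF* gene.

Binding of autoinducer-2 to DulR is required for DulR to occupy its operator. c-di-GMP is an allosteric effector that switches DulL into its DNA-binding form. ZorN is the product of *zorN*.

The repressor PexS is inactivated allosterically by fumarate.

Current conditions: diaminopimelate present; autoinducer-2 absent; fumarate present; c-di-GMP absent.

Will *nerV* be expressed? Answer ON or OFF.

ON

Autoinducer-2 is absent, so DulR is inactive.
Fumarate is present, so PexS is inactive.
With no repressor bound, *kepF* is transcribed.
So KepF is produced and active.
c-di-GMP is absent, so DulL is inactive.
Diaminopimelate is present, so GixU is inactive.
No activator is available at the *zorN* promoter, so *zorN* is not transcribed.
So ZorN is not produced.
No repressor is bound and KepF is active, so *nerV* is transcribed.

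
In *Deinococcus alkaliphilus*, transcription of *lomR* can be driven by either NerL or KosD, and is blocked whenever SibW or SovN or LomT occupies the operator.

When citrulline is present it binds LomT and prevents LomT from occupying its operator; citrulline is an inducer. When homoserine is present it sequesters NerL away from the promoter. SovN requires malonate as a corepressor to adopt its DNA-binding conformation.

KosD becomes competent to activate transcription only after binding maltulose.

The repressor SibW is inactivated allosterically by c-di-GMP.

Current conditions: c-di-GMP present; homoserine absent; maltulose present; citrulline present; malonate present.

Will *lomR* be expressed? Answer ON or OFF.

Homoserine is absent, so NerL is active.
c-di-GMP is present, so SibW is inactive.
Maltulose is present, so KosD is active.
Malonate is present, so SovN is active.
Citrulline is present, so LomT is inactive.
With repressor SovN bound, *lomR* is not transcribed.

OFF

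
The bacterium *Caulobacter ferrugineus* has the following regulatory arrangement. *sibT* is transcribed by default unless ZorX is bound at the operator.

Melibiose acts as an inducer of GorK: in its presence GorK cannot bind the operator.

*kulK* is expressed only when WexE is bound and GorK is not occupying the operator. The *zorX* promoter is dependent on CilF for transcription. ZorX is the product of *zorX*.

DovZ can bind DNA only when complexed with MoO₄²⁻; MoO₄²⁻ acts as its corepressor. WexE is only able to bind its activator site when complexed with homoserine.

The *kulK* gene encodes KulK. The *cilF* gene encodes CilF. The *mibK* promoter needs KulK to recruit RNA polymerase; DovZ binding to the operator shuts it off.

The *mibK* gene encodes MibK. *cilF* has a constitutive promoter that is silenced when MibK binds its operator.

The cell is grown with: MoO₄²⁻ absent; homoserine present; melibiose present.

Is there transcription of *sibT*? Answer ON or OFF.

Homoserine is present, so WexE is active.
Melibiose is present, so GorK is inactive.
No repressor is bound and WexE is active, so *kulK* is transcribed.
So KulK is produced and active.
MoO₄²⁻ is absent, so DovZ is inactive.
No repressor is bound and KulK is active, so *mibK* is transcribed.
So MibK is produced and active.
With repressor MibK bound, *cilF* is not transcribed.
So CilF is not produced.
Required activator CilF is absent, so *zorX* is not transcribed.
So ZorX is not produced.
With no repressor bound, *sibT* is transcribed.

ON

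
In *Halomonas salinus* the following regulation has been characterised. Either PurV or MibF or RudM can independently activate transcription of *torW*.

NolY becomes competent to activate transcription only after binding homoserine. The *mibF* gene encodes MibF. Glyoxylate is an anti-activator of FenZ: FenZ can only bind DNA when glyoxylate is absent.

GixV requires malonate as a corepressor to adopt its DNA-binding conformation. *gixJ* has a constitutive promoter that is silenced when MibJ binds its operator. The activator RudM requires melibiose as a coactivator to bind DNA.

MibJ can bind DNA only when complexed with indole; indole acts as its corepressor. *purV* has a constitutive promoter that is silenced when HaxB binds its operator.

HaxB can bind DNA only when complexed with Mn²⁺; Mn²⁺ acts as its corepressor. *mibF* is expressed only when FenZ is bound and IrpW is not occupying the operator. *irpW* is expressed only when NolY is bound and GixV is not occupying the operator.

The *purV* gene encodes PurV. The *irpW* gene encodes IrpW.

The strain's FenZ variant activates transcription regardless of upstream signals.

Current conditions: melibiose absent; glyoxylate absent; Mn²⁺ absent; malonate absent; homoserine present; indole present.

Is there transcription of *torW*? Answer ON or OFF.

Mn²⁺ is absent, so HaxB is inactive.
With no repressor bound, *purV* is transcribed.
So PurV is produced and active.
FenZ is constitutively active in this strain.
Malonate is absent, so GixV is inactive.
Homoserine is present, so NolY is active.
No repressor is bound and NolY is active, so *irpW* is transcribed.
So IrpW is produced and active.
With repressor IrpW bound, *mibF* is not transcribed.
So MibF is not produced.
Melibiose is absent, so RudM is inactive.
Activator PurV is present, so *torW* is transcribed.

ON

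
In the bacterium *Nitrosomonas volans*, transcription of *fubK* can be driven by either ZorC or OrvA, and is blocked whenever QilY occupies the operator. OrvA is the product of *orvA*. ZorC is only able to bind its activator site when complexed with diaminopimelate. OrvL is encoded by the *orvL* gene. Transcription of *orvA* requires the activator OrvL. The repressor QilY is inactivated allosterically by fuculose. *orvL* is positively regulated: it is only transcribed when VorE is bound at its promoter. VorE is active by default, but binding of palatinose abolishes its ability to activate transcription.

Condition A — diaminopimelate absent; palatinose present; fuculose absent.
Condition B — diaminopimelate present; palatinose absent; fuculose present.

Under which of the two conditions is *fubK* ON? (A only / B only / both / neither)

B only

Condition A:
Diaminopimelate is absent, so ZorC is inactive.
Palatinose is present, so VorE is inactive.
Required activator VorE is absent, so *orvL* is not transcribed.
So OrvL is not produced.
Required activator OrvL is absent, so *orvA* is not transcribed.
So OrvA is not produced.
Fuculose is absent, so QilY is active.
With repressor QilY bound, *fubK* is not transcribed.
→ *fubK* is OFF in A.
Condition B:
Diaminopimelate is present, so ZorC is active.
Palatinose is absent, so VorE is active.
No repressor is bound and VorE is active, so *orvL* is transcribed.
So OrvL is produced and active.
No repressor is bound and OrvL is active, so *orvA* is transcribed.
So OrvA is produced and active.
Fuculose is present, so QilY is inactive.
Activator ZorC is present, so *fubK* is transcribed.
→ *fubK* is ON in B.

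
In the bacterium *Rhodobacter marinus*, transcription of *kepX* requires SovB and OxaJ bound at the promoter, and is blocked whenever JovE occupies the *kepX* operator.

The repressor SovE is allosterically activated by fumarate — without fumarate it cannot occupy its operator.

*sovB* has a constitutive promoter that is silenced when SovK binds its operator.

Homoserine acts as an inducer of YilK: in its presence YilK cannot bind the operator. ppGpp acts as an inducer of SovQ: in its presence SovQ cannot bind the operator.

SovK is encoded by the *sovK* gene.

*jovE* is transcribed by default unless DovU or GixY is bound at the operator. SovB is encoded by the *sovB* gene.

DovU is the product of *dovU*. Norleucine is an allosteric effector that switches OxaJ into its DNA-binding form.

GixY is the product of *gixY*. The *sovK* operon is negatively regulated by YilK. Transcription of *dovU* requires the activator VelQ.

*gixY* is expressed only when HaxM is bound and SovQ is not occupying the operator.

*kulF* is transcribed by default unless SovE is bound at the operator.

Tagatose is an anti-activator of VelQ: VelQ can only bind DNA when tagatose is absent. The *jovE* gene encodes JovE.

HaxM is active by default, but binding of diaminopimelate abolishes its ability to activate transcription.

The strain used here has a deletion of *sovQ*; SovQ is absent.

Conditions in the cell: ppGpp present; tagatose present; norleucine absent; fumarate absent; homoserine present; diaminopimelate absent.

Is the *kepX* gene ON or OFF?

Homoserine is present, so YilK is inactive.
With no repressor bound, *sovK* is transcribed.
So SovK is produced and active.
With repressor SovK bound, *sovB* is not transcribed.
So SovB is not produced.
Norleucine is absent, so OxaJ is inactive.
Tagatose is present, so VelQ is inactive.
Required activator VelQ is absent, so *dovU* is not transcribed.
So DovU is not produced.
Diaminopimelate is absent, so HaxM is active.
SovQ is non-functional in this strain, so it has no effect.
No repressor is bound and HaxM is active, so *gixY* is transcribed.
So GixY is produced and active.
With repressor GixY bound, *jovE* is not transcribed.
So JovE is not produced.
Required activator SovB is absent, so *kepX* is not transcribed.

OFF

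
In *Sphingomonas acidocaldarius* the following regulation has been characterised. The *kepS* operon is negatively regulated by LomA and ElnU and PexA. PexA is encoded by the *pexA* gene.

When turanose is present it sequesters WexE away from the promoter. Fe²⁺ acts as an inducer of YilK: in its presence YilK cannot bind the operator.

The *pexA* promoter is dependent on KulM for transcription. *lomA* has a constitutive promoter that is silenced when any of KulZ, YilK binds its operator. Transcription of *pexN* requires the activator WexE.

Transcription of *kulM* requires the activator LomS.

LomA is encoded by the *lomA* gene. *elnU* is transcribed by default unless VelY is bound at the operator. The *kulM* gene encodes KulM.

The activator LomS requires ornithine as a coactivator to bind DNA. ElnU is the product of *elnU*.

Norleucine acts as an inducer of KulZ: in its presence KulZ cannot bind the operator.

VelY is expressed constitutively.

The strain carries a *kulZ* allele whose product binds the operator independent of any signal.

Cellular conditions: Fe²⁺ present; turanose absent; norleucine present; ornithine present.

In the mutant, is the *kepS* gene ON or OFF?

OFF

KulZ is constitutively active in this strain.
Fe²⁺ is present, so YilK is inactive.
With repressor KulZ bound, *lomA* is not transcribed.
So LomA is not produced.
VelY is produced constitutively and is active.
With repressor VelY bound, *elnU* is not transcribed.
So ElnU is not produced.
Ornithine is present, so LomS is active.
No repressor is bound and LomS is active, so *kulM* is transcribed.
So KulM is produced and active.
No repressor is bound and KulM is active, so *pexA* is transcribed.
So PexA is produced and active.
With repressor PexA bound, *kepS* is not transcribed.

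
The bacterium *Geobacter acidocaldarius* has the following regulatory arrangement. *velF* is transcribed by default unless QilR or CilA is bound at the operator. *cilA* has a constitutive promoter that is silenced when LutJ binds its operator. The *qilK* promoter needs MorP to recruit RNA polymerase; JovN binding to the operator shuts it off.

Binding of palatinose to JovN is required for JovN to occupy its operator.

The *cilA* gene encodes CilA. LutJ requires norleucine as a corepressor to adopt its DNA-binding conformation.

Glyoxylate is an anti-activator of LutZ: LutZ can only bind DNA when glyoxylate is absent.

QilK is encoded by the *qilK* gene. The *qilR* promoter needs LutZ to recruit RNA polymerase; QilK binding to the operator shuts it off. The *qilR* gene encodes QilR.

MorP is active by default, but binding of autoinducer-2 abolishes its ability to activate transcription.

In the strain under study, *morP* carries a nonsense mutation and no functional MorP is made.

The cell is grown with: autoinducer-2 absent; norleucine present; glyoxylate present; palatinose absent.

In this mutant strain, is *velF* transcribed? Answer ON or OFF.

ON

MorP is non-functional in this strain, so it has no effect.
Palatinose is absent, so JovN is inactive.
Required activator MorP is absent, so *qilK* is not transcribed.
So QilK is not produced.
Glyoxylate is present, so LutZ is inactive.
Required activator LutZ is absent, so *qilR* is not transcribed.
So QilR is not produced.
Norleucine is present, so LutJ is active.
With repressor LutJ bound, *cilA* is not transcribed.
So CilA is not produced.
With no repressor bound, *velF* is transcribed.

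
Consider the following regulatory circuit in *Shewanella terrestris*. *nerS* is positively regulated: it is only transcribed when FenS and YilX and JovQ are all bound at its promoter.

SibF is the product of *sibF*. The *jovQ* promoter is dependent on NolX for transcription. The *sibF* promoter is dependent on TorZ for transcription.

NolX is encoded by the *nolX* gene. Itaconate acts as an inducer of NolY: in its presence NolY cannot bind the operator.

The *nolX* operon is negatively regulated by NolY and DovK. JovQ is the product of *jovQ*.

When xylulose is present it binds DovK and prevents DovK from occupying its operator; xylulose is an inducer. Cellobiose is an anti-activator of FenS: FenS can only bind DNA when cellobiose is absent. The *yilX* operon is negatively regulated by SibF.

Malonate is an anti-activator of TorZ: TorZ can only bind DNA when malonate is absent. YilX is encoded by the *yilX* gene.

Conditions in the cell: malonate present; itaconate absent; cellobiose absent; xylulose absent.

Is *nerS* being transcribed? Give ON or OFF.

Cellobiose is absent, so FenS is active.
Malonate is present, so TorZ is inactive.
Required activator TorZ is absent, so *sibF* is not transcribed.
So SibF is not produced.
With no repressor bound, *yilX* is transcribed.
So YilX is produced and active.
Itaconate is absent, so NolY is active.
Xylulose is absent, so DovK is active.
With repressor NolY bound, *nolX* is not transcribed.
So NolX is not produced.
Required activator NolX is absent, so *jovQ* is not transcribed.
So JovQ is not produced.
Required activator JovQ is absent, so *nerS* is not transcribed.

OFF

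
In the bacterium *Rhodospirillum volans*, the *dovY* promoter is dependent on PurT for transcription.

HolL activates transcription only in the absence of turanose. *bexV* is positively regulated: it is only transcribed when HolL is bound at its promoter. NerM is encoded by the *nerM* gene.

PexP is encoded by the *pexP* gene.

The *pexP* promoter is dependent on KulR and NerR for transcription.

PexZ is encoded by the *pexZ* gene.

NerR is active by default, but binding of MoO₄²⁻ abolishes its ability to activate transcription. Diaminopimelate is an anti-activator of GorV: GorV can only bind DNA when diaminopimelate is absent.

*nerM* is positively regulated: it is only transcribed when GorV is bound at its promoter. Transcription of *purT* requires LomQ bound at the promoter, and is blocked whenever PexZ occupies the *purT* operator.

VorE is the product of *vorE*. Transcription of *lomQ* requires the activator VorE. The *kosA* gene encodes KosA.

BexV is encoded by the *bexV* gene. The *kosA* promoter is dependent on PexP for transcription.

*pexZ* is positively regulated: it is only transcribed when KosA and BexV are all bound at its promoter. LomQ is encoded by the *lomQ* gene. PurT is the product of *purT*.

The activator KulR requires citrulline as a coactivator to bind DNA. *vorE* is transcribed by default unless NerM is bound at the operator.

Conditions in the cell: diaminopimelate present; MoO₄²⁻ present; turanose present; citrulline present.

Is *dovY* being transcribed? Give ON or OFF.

ON

Diaminopimelate is present, so GorV is inactive.
Required activator GorV is absent, so *nerM* is not transcribed.
So NerM is not produced.
With no repressor bound, *vorE* is transcribed.
So VorE is produced and active.
No repressor is bound and VorE is active, so *lomQ* is transcribed.
So LomQ is produced and active.
Citrulline is present, so KulR is active.
MoO₄²⁻ is present, so NerR is inactive.
Required activator NerR is absent, so *pexP* is not transcribed.
So PexP is not produced.
Required activator PexP is absent, so *kosA* is not transcribed.
So KosA is not produced.
Turanose is present, so HolL is inactive.
Required activator HolL is absent, so *bexV* is not transcribed.
So BexV is not produced.
Required activator KosA is absent, so *pexZ* is not transcribed.
So PexZ is not produced.
No repressor is bound and LomQ is active, so *purT* is transcribed.
So PurT is produced and active.
No repressor is bound and PurT is active, so *dovY* is transcribed.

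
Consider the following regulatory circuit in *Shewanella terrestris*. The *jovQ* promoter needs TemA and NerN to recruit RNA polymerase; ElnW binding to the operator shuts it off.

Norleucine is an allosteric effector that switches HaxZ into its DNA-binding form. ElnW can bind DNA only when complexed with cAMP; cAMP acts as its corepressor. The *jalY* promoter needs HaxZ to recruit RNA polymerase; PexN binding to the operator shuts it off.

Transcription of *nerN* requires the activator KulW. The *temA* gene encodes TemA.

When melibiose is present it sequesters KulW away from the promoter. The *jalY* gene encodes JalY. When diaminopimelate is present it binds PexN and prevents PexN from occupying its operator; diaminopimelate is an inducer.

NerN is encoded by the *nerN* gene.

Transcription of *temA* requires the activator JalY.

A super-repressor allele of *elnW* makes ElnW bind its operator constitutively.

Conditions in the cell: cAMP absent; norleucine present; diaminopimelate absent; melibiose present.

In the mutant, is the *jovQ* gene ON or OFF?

Diaminopimelate is absent, so PexN is active.
Norleucine is present, so HaxZ is active.
With repressor PexN bound, *jalY* is not transcribed.
So JalY is not produced.
Required activator JalY is absent, so *temA* is not transcribed.
So TemA is not produced.
Melibiose is present, so KulW is inactive.
Required activator KulW is absent, so *nerN* is not transcribed.
So NerN is not produced.
ElnW is constitutively active in this strain.
With repressor ElnW bound, *jovQ* is not transcribed.

OFF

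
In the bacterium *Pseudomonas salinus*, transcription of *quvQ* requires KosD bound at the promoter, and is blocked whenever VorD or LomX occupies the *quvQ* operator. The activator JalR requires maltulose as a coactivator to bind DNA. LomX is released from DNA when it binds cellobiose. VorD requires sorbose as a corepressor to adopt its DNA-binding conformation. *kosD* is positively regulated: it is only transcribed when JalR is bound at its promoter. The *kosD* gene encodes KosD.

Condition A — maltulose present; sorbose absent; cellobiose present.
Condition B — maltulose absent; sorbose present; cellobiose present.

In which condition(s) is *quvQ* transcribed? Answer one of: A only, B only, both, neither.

A only

Condition A:
Maltulose is present, so JalR is active.
No repressor is bound and JalR is active, so *kosD* is transcribed.
So KosD is produced and active.
Sorbose is absent, so VorD is inactive.
Cellobiose is present, so LomX is inactive.
No repressor is bound and KosD is active, so *quvQ* is transcribed.
→ *quvQ* is ON in A.
Condition B:
Maltulose is absent, so JalR is inactive.
Required activator JalR is absent, so *kosD* is not transcribed.
So KosD is not produced.
Sorbose is present, so VorD is active.
Cellobiose is present, so LomX is inactive.
With repressor VorD bound, *quvQ* is not transcribed.
→ *quvQ* is OFF in B.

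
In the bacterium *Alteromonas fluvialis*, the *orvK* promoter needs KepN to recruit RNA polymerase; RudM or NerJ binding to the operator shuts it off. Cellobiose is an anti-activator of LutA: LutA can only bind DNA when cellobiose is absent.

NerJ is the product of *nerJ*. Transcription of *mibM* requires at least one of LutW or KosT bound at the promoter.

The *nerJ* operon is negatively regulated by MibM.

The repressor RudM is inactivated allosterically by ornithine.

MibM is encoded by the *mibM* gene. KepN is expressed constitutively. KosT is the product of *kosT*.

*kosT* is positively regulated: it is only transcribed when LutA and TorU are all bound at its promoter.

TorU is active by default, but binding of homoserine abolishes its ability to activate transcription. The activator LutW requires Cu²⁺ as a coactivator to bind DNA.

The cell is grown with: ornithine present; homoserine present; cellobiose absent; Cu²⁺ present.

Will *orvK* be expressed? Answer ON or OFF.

ON

KepN is produced constitutively and is active.
Ornithine is present, so RudM is inactive.
Cu²⁺ is present, so LutW is active.
Cellobiose is absent, so LutA is active.
Homoserine is present, so TorU is inactive.
Required activator TorU is absent, so *kosT* is not transcribed.
So KosT is not produced.
Activator LutW is present, so *mibM* is transcribed.
So MibM is produced and active.
With repressor MibM bound, *nerJ* is not transcribed.
So NerJ is not produced.
No repressor is bound and KepN is active, so *orvK* is transcribed.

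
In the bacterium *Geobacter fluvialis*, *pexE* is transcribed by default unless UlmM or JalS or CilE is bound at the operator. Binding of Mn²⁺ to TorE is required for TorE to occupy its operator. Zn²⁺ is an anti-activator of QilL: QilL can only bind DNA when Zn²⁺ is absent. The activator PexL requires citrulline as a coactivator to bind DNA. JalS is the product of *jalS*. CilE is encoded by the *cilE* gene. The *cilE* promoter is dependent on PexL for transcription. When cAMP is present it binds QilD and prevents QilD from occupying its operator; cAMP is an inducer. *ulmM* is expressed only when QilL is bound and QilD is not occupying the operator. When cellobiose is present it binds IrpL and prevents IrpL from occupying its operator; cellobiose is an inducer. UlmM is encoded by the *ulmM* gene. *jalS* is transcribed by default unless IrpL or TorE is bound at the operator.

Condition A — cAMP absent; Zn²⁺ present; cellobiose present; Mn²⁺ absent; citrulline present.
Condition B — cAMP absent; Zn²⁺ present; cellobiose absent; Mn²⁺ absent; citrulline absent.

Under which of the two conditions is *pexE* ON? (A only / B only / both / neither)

Condition A:
cAMP is absent, so QilD is active.
Zn²⁺ is present, so QilL is inactive.
With repressor QilD bound, *ulmM* is not transcribed.
So UlmM is not produced.
Cellobiose is present, so IrpL is inactive.
Mn²⁺ is absent, so TorE is inactive.
With no repressor bound, *jalS* is transcribed.
So JalS is produced and active.
Citrulline is present, so PexL is active.
No repressor is bound and PexL is active, so *cilE* is transcribed.
So CilE is produced and active.
With repressor JalS bound, *pexE* is not transcribed.
→ *pexE* is OFF in A.
Condition B:
cAMP is absent, so QilD is active.
Zn²⁺ is present, so QilL is inactive.
With repressor QilD bound, *ulmM* is not transcribed.
So UlmM is not produced.
Cellobiose is absent, so IrpL is active.
Mn²⁺ is absent, so TorE is inactive.
With repressor IrpL bound, *jalS* is not transcribed.
So JalS is not produced.
Citrulline is absent, so PexL is inactive.
Required activator PexL is absent, so *cilE* is not transcribed.
So CilE is not produced.
With no repressor bound, *pexE* is transcribed.
→ *pexE* is ON in B.

B only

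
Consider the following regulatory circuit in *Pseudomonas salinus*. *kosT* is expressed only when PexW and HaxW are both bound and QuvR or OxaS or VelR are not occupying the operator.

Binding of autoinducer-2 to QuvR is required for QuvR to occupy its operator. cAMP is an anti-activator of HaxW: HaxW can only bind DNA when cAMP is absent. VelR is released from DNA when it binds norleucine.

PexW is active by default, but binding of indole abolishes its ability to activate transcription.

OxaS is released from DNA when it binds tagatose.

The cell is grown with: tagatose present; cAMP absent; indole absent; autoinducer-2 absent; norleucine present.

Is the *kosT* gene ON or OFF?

Autoinducer-2 is absent, so QuvR is inactive.
Indole is absent, so PexW is active.
cAMP is absent, so HaxW is active.
Tagatose is present, so OxaS is inactive.
Norleucine is present, so VelR is inactive.
No repressor is bound and PexW and HaxW are active, so *kosT* is transcribed.

ON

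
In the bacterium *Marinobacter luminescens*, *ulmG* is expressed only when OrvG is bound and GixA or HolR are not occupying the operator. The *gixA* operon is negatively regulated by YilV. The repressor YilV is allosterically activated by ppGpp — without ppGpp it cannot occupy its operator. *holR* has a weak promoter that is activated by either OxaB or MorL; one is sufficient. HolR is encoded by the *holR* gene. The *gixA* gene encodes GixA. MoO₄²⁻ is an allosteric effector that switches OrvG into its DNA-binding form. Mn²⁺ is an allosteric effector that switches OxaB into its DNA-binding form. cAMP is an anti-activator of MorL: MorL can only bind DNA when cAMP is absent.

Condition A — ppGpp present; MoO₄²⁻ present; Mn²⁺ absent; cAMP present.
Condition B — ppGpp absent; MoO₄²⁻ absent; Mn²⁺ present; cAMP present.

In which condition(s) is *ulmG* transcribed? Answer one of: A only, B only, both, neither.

A only

Condition A:
ppGpp is present, so YilV is active.
With repressor YilV bound, *gixA* is not transcribed.
So GixA is not produced.
MoO₄²⁻ is present, so OrvG is active.
Mn²⁺ is absent, so OxaB is inactive.
cAMP is present, so MorL is inactive.
No activator is available at the *holR* promoter, so *holR* is not transcribed.
So HolR is not produced.
No repressor is bound and OrvG is active, so *ulmG* is transcribed.
→ *ulmG* is ON in A.
Condition B:
ppGpp is absent, so YilV is inactive.
With no repressor bound, *gixA* is transcribed.
So GixA is produced and active.
MoO₄²⁻ is absent, so OrvG is inactive.
Mn²⁺ is present, so OxaB is active.
cAMP is present, so MorL is inactive.
Activator OxaB is present, so *holR* is transcribed.
So HolR is produced and active.
With repressor GixA bound, *ulmG* is not transcribed.
→ *ulmG* is OFF in B.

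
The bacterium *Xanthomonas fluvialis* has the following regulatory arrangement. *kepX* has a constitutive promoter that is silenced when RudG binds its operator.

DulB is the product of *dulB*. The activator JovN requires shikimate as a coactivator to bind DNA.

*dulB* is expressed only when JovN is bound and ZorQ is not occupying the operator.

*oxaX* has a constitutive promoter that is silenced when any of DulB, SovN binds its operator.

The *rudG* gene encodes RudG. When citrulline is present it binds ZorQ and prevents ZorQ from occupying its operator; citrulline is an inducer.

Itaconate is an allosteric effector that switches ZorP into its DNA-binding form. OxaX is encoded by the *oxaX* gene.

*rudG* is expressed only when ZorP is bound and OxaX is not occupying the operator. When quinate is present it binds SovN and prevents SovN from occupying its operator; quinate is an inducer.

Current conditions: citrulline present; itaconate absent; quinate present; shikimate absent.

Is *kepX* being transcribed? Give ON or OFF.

Citrulline is present, so ZorQ is inactive.
Shikimate is absent, so JovN is inactive.
Required activator JovN is absent, so *dulB* is not transcribed.
So DulB is not produced.
Quinate is present, so SovN is inactive.
With no repressor bound, *oxaX* is transcribed.
So OxaX is produced and active.
Itaconate is absent, so ZorP is inactive.
With repressor OxaX bound, *rudG* is not transcribed.
So RudG is not produced.
With no repressor bound, *kepX* is transcribed.

ON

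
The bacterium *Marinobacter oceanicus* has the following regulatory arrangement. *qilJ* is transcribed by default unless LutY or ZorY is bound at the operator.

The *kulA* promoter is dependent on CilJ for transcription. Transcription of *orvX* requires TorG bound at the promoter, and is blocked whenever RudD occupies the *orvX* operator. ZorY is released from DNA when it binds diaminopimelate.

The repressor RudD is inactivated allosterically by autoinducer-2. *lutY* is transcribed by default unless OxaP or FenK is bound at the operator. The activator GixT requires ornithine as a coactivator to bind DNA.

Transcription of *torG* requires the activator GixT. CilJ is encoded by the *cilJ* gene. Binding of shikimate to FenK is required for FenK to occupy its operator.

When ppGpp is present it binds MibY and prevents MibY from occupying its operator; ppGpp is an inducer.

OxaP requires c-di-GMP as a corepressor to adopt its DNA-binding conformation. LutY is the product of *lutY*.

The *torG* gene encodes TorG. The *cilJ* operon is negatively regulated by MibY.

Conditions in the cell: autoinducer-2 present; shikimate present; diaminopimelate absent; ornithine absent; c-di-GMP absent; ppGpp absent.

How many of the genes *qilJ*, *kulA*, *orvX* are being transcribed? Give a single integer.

c-di-GMP is absent, so OxaP is inactive.
Shikimate is present, so FenK is active.
With repressor FenK bound, *lutY* is not transcribed.
So LutY is not produced.
Diaminopimelate is absent, so ZorY is active.
With repressor ZorY bound, *qilJ* is not transcribed.
→ *qilJ* is OFF.
ppGpp is absent, so MibY is active.
With repressor MibY bound, *cilJ* is not transcribed.
So CilJ is not produced.
Required activator CilJ is absent, so *kulA* is not transcribed.
→ *kulA* is OFF.
Autoinducer-2 is present, so RudD is inactive.
Ornithine is absent, so GixT is inactive.
Required activator GixT is absent, so *torG* is not transcribed.
So TorG is not produced.
Required activator TorG is absent, so *orvX* is not transcribed.
→ *orvX* is OFF.
0 of the 3 genes are transcribed.

0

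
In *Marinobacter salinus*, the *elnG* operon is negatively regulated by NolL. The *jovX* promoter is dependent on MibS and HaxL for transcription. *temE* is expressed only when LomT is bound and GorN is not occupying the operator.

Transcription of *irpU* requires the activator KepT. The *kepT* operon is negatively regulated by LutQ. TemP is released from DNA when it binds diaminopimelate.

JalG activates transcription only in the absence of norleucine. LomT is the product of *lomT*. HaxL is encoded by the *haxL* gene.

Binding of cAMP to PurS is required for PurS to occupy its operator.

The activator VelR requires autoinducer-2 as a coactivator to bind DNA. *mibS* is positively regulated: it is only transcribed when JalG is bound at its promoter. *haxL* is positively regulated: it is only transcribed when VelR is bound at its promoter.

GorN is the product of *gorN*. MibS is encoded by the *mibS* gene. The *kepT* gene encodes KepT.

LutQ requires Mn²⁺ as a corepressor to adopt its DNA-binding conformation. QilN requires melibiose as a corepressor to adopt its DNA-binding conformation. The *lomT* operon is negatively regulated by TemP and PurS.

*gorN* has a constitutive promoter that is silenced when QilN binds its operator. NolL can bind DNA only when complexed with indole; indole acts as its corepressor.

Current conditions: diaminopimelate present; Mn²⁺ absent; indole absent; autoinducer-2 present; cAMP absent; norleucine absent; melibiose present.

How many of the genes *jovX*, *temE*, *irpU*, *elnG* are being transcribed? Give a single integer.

Norleucine is absent, so JalG is active.
No repressor is bound and JalG is active, so *mibS* is transcribed.
So MibS is produced and active.
Autoinducer-2 is present, so VelR is active.
No repressor is bound and VelR is active, so *haxL* is transcribed.
So HaxL is produced and active.
No repressor is bound and MibS and HaxL are active, so *jovX* is transcribed.
→ *jovX* is ON.
Diaminopimelate is present, so TemP is inactive.
cAMP is absent, so PurS is inactive.
With no repressor bound, *lomT* is transcribed.
So LomT is produced and active.
Melibiose is present, so QilN is active.
With repressor QilN bound, *gorN* is not transcribed.
So GorN is not produced.
No repressor is bound and LomT is active, so *temE* is transcribed.
→ *temE* is ON.
Mn²⁺ is absent, so LutQ is inactive.
With no repressor bound, *kepT* is transcribed.
So KepT is produced and active.
No repressor is bound and KepT is active, so *irpU* is transcribed.
→ *irpU* is ON.
Indole is absent, so NolL is inactive.
With no repressor bound, *elnG* is transcribed.
→ *elnG* is ON.
4 of the 4 genes are transcribed.

4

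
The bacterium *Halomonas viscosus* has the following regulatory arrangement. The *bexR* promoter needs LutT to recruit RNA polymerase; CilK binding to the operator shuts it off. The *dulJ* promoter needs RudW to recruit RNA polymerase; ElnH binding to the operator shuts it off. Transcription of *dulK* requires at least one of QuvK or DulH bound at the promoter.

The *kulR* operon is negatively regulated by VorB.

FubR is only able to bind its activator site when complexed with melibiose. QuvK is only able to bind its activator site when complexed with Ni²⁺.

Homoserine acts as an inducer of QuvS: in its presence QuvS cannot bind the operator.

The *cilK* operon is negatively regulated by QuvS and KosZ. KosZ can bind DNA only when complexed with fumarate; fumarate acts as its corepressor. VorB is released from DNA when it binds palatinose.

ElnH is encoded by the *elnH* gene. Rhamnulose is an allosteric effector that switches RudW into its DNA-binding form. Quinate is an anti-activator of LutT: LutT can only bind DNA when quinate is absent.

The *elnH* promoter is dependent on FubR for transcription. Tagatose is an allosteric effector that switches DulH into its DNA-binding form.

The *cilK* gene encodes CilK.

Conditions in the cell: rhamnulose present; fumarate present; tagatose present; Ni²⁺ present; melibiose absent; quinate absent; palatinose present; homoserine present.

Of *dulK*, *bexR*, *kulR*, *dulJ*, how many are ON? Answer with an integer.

Ni²⁺ is present, so QuvK is active.
Tagatose is present, so DulH is active.
Activator QuvK is present, so *dulK* is transcribed.
→ *dulK* is ON.
Homoserine is present, so QuvS is inactive.
Fumarate is present, so KosZ is active.
With repressor KosZ bound, *cilK* is not transcribed.
So CilK is not produced.
Quinate is absent, so LutT is active.
No repressor is bound and LutT is active, so *bexR* is transcribed.
→ *bexR* is ON.
Palatinose is present, so VorB is inactive.
With no repressor bound, *kulR* is transcribed.
→ *kulR* is ON.
Melibiose is absent, so FubR is inactive.
Required activator FubR is absent, so *elnH* is not transcribed.
So ElnH is not produced.
Rhamnulose is present, so RudW is active.
No repressor is bound and RudW is active, so *dulJ* is transcribed.
→ *dulJ* is ON.
4 of the 4 genes are transcribed.

4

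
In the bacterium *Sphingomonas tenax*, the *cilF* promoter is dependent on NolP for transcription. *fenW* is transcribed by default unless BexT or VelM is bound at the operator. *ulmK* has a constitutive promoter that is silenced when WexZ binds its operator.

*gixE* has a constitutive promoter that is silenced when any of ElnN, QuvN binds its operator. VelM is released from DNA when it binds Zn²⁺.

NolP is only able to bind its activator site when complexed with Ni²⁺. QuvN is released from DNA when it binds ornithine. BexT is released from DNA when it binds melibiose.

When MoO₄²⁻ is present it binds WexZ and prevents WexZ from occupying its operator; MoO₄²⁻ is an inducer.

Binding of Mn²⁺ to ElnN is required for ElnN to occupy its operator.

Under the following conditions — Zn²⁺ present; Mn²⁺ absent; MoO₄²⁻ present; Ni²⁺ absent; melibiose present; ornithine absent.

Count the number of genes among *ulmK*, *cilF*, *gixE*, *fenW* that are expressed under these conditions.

MoO₄²⁻ is present, so WexZ is inactive.
With no repressor bound, *ulmK* is transcribed.
→ *ulmK* is ON.
Ni²⁺ is absent, so NolP is inactive.
Required activator NolP is absent, so *cilF* is not transcribed.
→ *cilF* is OFF.
Mn²⁺ is absent, so ElnN is inactive.
Ornithine is absent, so QuvN is active.
With repressor QuvN bound, *gixE* is not transcribed.
→ *gixE* is OFF.
Melibiose is present, so BexT is inactive.
Zn²⁺ is present, so VelM is inactive.
With no repressor bound, *fenW* is transcribed.
→ *fenW* is ON.
2 of the 4 genes are transcribed.

2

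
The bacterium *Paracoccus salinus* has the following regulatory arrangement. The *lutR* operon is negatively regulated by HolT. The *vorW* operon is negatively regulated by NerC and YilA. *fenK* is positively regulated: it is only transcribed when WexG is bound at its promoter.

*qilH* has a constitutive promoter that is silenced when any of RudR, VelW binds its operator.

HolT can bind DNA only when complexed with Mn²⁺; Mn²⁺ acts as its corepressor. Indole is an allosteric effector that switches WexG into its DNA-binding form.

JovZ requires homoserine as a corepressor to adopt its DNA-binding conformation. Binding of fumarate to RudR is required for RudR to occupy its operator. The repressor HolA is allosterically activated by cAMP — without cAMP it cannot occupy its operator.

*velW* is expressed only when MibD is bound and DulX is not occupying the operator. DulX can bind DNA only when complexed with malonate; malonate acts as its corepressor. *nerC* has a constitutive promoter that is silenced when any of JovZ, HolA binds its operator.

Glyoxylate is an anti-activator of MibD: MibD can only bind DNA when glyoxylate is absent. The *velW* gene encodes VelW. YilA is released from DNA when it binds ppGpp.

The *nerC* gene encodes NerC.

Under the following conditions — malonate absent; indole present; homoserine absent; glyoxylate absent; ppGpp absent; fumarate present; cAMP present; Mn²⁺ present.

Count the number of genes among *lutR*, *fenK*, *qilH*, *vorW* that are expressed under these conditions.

1

Mn²⁺ is present, so HolT is active.
With repressor HolT bound, *lutR* is not transcribed.
→ *lutR* is OFF.
Indole is present, so WexG is active.
No repressor is bound and WexG is active, so *fenK* is transcribed.
→ *fenK* is ON.
Fumarate is present, so RudR is active.
Glyoxylate is absent, so MibD is active.
Malonate is absent, so DulX is inactive.
No repressor is bound and MibD is active, so *velW* is transcribed.
So VelW is produced and active.
With repressor RudR bound, *qilH* is not transcribed.
→ *qilH* is OFF.
Homoserine is absent, so JovZ is inactive.
cAMP is present, so HolA is active.
With repressor HolA bound, *nerC* is not transcribed.
So NerC is not produced.
ppGpp is absent, so YilA is active.
With repressor YilA bound, *vorW* is not transcribed.
→ *vorW* is OFF.
1 of the 4 genes is transcribed.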